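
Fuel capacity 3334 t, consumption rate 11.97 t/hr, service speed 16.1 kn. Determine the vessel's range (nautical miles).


Formula: endurance = fuel / rate; range = endurance * speed
Step 1 — endurance = 3334 / 11.97 = 278.5297 hours
Step 2 — range = 278.5297 * 16.1 ≈ 4484.3 nautical miles (5 s.f.)

4484.3 NM


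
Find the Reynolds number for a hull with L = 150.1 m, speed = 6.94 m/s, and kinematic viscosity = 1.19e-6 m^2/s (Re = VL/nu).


Formula: Re = V * L / nu
Step 1 — V * L = 6.94 * 150.1 = 1041.694 m^2/s
Step 2 — Re = 1041.694 / 1.19e-6 = 8.75e+08

8.75e+08


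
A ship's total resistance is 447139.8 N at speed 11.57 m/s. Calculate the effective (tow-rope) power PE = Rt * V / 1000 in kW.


Formula: PE = Rt * V / 1000 (kW)
Step 1 — PE (W) = 447139.8 * 11.57 = 5173407.486 W
Step 2 — PE (kW) = 5173407.486 / 1000 ≈ 5173.4 kW (5 s.f.)

5173.4 kW


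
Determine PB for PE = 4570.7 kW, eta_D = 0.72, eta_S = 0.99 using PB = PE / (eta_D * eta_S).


Formula: PB = PE / (eta_D * eta_S)
Step 1 — combined efficiency = eta_D * eta_S = 0.72 * 0.99 = 0.7128
Step 2 — PB = 4570.7 / 0.7128 ≈ 6412.3 kW (5 s.f.)

6412.3 kW


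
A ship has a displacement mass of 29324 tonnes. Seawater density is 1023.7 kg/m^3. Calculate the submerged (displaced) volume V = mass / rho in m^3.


Formula: V = mass / rho
Step 1 — convert tonnes to kg: 29324 t * 1000 = 29324000 kg
Step 2 — V = 29324000 / 1023.7 ≈ 28645 m^3 (5 s.f.)

28645 m^3


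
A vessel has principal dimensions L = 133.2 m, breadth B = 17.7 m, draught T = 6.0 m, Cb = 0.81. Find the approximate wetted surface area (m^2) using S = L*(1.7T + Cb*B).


Formula: S = 1.7*L*T + V/T with V = Cb*L*B*T, i.e. S = L * (1.7*T + Cb*B)
Step 1 — 1.7*T = 1.7 * 6.0 = 10.2 m
Step 2 — Cb*B = 0.81 * 17.7 = 14.337 m
Step 3 — 1.7*T + Cb*B = 10.2 + 14.337 = 24.537 m
Step 4 — S = 133.2 * 24.537 ≈ 3268.3 m^2 (5 s.f.)

3268.3 m^2


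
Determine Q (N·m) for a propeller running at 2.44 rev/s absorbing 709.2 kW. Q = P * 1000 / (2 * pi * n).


Formula: Q = P_W / (2 * pi * n)
Step 1 — P_W = 709.2 kW * 1000 = 709200.0 W
Step 2 — 2 * pi * n = 2 * pi * 2.44 = 15.330972
Step 3 — Q = 709200.0 / 15.330972 ≈ 46259 N·m (5 s.f.)

46259 N·m


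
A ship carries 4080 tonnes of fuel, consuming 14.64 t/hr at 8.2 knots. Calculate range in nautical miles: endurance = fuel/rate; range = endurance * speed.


Formula: endurance = fuel / rate; range = endurance * speed
Step 1 — endurance = 4080 / 14.64 = 278.6885 hours
Step 2 — range = 278.6885 * 8.2 ≈ 2285.2 nautical miles (5 s.f.)

2285.2 NM


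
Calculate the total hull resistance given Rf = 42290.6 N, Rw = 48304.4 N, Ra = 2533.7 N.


Formula: Rt = Rf + Rw + Ra
Substituting: Rt = 42290.6 + 48304.4 + 2533.7
Result: Rt = 93128.7 N

93128.7 N


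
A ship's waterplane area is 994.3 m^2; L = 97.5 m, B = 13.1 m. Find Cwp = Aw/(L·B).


Formula: Cwp = Aw / (L * B)
Step 1 — L * B = 97.5 * 13.1 = 1277.25 m^2
Step 2 — Cwp = 994.3 / 1277.25 ≈ 0.77847 (5 s.f.)

0.77847


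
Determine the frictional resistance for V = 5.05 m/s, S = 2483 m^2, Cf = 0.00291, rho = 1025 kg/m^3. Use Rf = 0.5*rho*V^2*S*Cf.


Formula: Rf = 0.5 * rho * V^2 * S * Cf
Step 1 — V^2 = 5.05^2 = 25.5025
Step 2 — 0.5 * rho * V^2 = 0.5 * 1025 * 25.5025 = 13070.03125
Step 3 — Rf = 13070.03125 * 2483 * 0.00291 ≈ 94438 N (5 s.f.)

94438 N


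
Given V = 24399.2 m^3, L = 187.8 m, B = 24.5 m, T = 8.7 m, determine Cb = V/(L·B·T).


Formula: Cb = V / (L * B * T)
Step 1 — L * B * T = 187.8 * 24.5 * 8.7 = 40029.57 m^3
Step 2 — Cb = 24399.2 / 40029.57 ≈ 0.60953 (5 s.f.)

0.60953


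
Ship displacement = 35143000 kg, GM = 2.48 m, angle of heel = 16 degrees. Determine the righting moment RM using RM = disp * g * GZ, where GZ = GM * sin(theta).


Formula: GZ = GM * sin(theta); RM = disp * g * GZ
Step 1 — GZ = 2.48 * sin(16°) = 2.48 * 0.275637 = 0.68358 m
Step 2 — RM = 35143000 * 9.81 * 0.68358 ≈ 235670000 N·m (5 s.f.)

235670000 N·m


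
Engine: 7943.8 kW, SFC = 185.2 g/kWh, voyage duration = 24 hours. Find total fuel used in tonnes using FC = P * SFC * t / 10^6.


Formula: FC (tonnes) = P * SFC * t / 1,000,000
Step 1 — P * SFC * t = 7943.8 * 185.2 * 24 = 35308602.24 g
Step 2 — FC (tonnes) = 35308602.24 / 1,000,000 ≈ 35.309 tonnes (5 s.f.)

35.309 tonnes


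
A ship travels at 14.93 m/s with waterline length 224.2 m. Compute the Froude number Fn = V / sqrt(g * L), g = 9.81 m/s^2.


Formula: Fn = V / sqrt(g * L)
Step 1 — g * L = 9.81 * 224.2 = 2199.402
Step 2 — sqrt(g * L) = sqrt(2199.402) = 46.897782
Step 3 — Fn = 14.93 / 46.897782 ≈ 0.31835 (5 s.f.)

0.31835


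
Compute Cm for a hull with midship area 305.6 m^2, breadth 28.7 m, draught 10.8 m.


Formula: Cm = Am / (B * T)
Step 1 — B * T = 28.7 * 10.8 = 309.96 m^2
Step 2 — Cm = 305.6 / 309.96 ≈ 0.98593 (5 s.f.)

0.98593


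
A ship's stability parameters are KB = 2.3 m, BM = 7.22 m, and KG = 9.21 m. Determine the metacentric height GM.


Formula: GM = KB + BM - KG
Step 1 — KM = KB + BM = 2.3 + 7.22 = 9.52 m
Step 2 — GM = KM - KG = 9.52 - 9.21 = 0.31 m

0.31 m


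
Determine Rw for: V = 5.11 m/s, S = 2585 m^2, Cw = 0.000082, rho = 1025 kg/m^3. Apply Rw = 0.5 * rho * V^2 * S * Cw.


Formula: Rw = 0.5 * rho * V^2 * S * Cw
Step 1 — V^2 = 5.11^2 = 26.1121
Step 2 — 0.5 * rho * V^2 = 0.5 * 1025 * 26.1121 = 13382.45125
Step 3 — Rw = 13382.45125 * 2585 * 0.000082 ≈ 2836.7 N (5 s.f.)

2836.7 N


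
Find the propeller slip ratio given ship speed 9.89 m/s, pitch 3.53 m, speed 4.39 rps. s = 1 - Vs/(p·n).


Formula: s = 1 - Vs / (p * n)
Step 1 — p * n = 3.53 * 4.39 = 15.4967
Step 2 — Vs / (p*n) = 9.89 / 15.4967 = 0.6382 (6 d.p.)
Step 3 — s = 1 - 0.6382 = 0.3618

0.3618


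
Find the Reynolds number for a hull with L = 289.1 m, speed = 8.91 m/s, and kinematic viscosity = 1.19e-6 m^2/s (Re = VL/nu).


Formula: Re = V * L / nu
Step 1 — V * L = 8.91 * 289.1 = 2575.881 m^2/s
Step 2 — Re = 2575.881 / 1.19e-6 = 2.16e+09

2.16e+09


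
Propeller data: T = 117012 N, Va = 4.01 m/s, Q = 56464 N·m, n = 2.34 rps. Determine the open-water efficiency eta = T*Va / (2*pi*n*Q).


Formula: eta = T * Va / (2 * pi * n * Q)
Step 1 — numerator = T * Va = 117012 * 4.01 = 469218.12
Step 2 — 2 * pi * n = 2 * pi * 2.34 = 14.702654
Step 3 — denominator = 14.702654 * 56464 = 830170.66
Step 4 — eta = 469218.12 / 830170.66 ≈ 0.56521 (5 s.f.)

0.56521


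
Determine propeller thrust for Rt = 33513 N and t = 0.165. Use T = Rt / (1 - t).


Formula: T = Rt / (1 - t)
Step 1 — (1 - t) = 1 - 0.165 = 0.835
Step 2 — T = 33513 / 0.835 ≈ 40135 N (5 s.f.)

40135 N


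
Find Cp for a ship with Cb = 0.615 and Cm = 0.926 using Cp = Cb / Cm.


Formula: Cp = Cb / Cm
Substituting: Cp = 0.615 / 0.926
Result: Cp ≈ 0.66415 (5 s.f.)

0.66415


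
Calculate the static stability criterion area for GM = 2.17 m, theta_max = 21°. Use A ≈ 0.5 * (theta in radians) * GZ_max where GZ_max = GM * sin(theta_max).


Formula: GZ_max = GM * sin(theta); Area = 0.5 * theta_rad * GZ_max
Step 1 — GZ_max = 2.17 * sin(21°) = 2.17 * 0.358368 = 0.777659 m
Step 2 — theta_rad = 21 * pi/180 = 0.366519 rad
Step 3 — Area = 0.5 * 0.366519 * 0.777659 ≈ 0.14251 m·rad (5 s.f.)

0.14251 m·rad


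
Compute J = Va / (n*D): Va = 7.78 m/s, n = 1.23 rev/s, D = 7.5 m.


Formula: J = Va / (n * D)
Step 1 — n * D = 1.23 * 7.5 = 9.225
Step 2 — J = 7.78 / 9.225 ≈ 0.84336 (5 s.f.)

0.84336


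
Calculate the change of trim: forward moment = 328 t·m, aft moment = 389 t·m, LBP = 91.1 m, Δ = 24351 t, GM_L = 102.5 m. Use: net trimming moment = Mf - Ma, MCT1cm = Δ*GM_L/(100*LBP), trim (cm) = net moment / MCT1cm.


Formula: net trimming moment = Mf - Ma; MCT1cm = Δ*GM_L/(100*LBP); trim = net moment / MCT1cm
Step 1 — net trimming moment = 328 - 389 = -61 t·m
Step 2 — MCT1cm = 24351 * 102.5 / (100 * 91.1) = 273.9822 t·m/cm
Step 3 — trim = -61 / 273.9822 ≈ -0.22264 cm (5 s.f.)

-0.22264 cm


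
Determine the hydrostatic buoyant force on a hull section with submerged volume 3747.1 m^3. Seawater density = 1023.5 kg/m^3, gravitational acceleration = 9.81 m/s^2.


Formula: Fb = rho * g * V
Substituting: Fb = 1023.5 * 9.81 * 3747.1
Intermediate: 1023.5 * 9.81 = 10040.535
Result: Fb = 10040.535 * 3747.1 ≈ 37623000 N (5 s.f.)

37623000 N


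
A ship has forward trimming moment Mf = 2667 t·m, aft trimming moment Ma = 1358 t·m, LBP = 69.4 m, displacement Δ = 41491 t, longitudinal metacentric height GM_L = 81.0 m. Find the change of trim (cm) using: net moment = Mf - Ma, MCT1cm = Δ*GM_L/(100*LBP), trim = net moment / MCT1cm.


Formula: net trimming moment = Mf - Ma; MCT1cm = Δ*GM_L/(100*LBP); trim = net moment / MCT1cm
Step 1 — net trimming moment = 2667 - 1358 = 1309 t·m
Step 2 — MCT1cm = 41491 * 81.0 / (100 * 69.4) = 484.261 t·m/cm
Step 3 — trim = 1309 / 484.261 ≈ 2.7031 cm (5 s.f.)

2.7031 cm


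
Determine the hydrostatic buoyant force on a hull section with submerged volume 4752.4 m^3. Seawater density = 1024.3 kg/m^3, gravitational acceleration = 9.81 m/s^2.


Formula: Fb = rho * g * V
Substituting: Fb = 1024.3 * 9.81 * 4752.4
Intermediate: 1024.3 * 9.81 = 10048.383
Result: Fb = 10048.383 * 4752.4 ≈ 47754000 N (5 s.f.)

47754000 N


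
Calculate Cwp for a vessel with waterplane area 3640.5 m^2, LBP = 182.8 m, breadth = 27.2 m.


Formula: Cwp = Aw / (L * B)
Step 1 — L * B = 182.8 * 27.2 = 4972.16 m^2
Step 2 — Cwp = 3640.5 / 4972.16 ≈ 0.73218 (5 s.f.)

0.73218


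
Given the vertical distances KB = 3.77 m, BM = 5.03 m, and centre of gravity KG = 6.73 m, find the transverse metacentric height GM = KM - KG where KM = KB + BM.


Formula: GM = KB + BM - KG
Step 1 — KM = KB + BM = 3.77 + 5.03 = 8.8 m
Step 2 — GM = KM - KG = 8.8 - 6.73 = 2.07 m

2.07 m


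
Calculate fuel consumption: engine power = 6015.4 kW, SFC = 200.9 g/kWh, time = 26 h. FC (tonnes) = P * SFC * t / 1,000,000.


Formula: FC (tonnes) = P * SFC * t / 1,000,000
Step 1 — P * SFC * t = 6015.4 * 200.9 * 26 = 31420840.36 g
Step 2 — FC (tonnes) = 31420840.36 / 1,000,000 ≈ 31.421 tonnes (5 s.f.)

31.421 tonnes


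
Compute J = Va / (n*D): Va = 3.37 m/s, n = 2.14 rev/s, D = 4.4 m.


Formula: J = Va / (n * D)
Step 1 — n * D = 2.14 * 4.4 = 9.416
Step 2 — J = 3.37 / 9.416 ≈ 0.35790 (5 s.f.)

0.35790


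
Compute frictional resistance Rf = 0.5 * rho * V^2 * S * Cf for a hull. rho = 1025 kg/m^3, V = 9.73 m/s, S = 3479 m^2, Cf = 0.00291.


Formula: Rf = 0.5 * rho * V^2 * S * Cf
Step 1 — V^2 = 9.73^2 = 94.6729
Step 2 — 0.5 * rho * V^2 = 0.5 * 1025 * 94.6729 = 48519.86125
Step 3 — Rf = 48519.86125 * 3479 * 0.00291 ≈ 491210 N (5 s.f.)

491210 N


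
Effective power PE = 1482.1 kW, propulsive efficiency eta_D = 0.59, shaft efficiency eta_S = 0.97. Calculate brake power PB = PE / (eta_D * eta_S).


Formula: PB = PE / (eta_D * eta_S)
Step 1 — combined efficiency = eta_D * eta_S = 0.59 * 0.97 = 0.5723
Step 2 — PB = 1482.1 / 0.5723 ≈ 2589.7 kW (5 s.f.)

2589.7 kW


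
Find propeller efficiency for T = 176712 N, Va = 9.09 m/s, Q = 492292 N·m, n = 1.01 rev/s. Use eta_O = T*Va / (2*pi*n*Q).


Formula: eta = T * Va / (2 * pi * n * Q)
Step 1 — numerator = T * Va = 176712 * 9.09 = 1606312.08
Step 2 — 2 * pi * n = 2 * pi * 1.01 = 6.346017
Step 3 — denominator = 6.346017 * 492292 = 3124093.4
Step 4 — eta = 1606312.08 / 3124093.4 ≈ 0.51417 (5 s.f.)

0.51417


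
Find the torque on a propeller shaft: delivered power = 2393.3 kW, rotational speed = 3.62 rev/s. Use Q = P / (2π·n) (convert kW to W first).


Formula: Q = P_W / (2 * pi * n)
Step 1 — P_W = 2393.3 kW * 1000 = 2393300.0 W
Step 2 — 2 * pi * n = 2 * pi * 3.62 = 22.745131
Step 3 — Q = 2393300.0 / 22.745131 ≈ 105220 N·m (5 s.f.)

105220 N·m


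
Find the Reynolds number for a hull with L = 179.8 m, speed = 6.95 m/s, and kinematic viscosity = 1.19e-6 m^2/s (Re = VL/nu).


Formula: Re = V * L / nu
Step 1 — V * L = 6.95 * 179.8 = 1249.61 m^2/s
Step 2 — Re = 1249.61 / 1.19e-6 = 1.05e+09

1.05e+09


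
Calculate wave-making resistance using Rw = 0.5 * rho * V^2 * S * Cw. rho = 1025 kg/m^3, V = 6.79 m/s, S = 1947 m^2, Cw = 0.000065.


Formula: Rw = 0.5 * rho * V^2 * S * Cw
Step 1 — V^2 = 6.79^2 = 46.1041
Step 2 — 0.5 * rho * V^2 = 0.5 * 1025 * 46.1041 = 23628.35125
Step 3 — Rw = 23628.35125 * 1947 * 0.000065 ≈ 2990.3 N (5 s.f.)

2990.3 N


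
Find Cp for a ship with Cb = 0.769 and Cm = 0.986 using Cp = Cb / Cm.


Formula: Cp = Cb / Cm
Substituting: Cp = 0.769 / 0.986
Result: Cp ≈ 0.77992 (5 s.f.)

0.77992


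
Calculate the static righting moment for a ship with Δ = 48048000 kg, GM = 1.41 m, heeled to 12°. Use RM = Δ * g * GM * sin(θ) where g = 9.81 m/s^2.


Formula: GZ = GM * sin(theta); RM = disp * g * GZ
Step 1 — GZ = 1.41 * sin(12°) = 1.41 * 0.207912 = 0.293156 m
Step 2 — RM = 48048000 * 9.81 * 0.293156 ≈ 138180000 N·m (5 s.f.)

138180000 N·m


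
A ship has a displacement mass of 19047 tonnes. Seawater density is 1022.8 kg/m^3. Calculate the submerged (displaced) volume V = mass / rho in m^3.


Formula: V = mass / rho
Step 1 — convert tonnes to kg: 19047 t * 1000 = 19047000 kg
Step 2 — V = 19047000 / 1022.8 ≈ 18622 m^3 (5 s.f.)

18622 m^3


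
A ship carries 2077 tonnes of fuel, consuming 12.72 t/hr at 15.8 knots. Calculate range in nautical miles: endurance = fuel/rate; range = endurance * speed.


Formula: endurance = fuel / rate; range = endurance * speed
Step 1 — endurance = 2077 / 12.72 = 163.2862 hours
Step 2 — range = 163.2862 * 15.8 ≈ 2579.9 nautical miles (5 s.f.)

2579.9 NM


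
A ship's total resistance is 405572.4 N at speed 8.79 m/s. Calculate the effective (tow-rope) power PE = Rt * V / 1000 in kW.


Formula: PE = Rt * V / 1000 (kW)
Step 1 — PE (W) = 405572.4 * 8.79 = 3564981.396 W
Step 2 — PE (kW) = 3564981.396 / 1000 ≈ 3565.0 kW (5 s.f.)

3565.0 kW


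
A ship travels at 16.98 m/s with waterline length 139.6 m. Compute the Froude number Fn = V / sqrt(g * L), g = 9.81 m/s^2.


Formula: Fn = V / sqrt(g * L)
Step 1 — g * L = 9.81 * 139.6 = 1369.476
Step 2 — sqrt(g * L) = sqrt(1369.476) = 37.006432
Step 3 — Fn = 16.98 / 37.006432 ≈ 0.45884 (5 s.f.)

0.45884


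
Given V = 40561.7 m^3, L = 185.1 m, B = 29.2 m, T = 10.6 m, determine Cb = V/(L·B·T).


Formula: Cb = V / (L * B * T)
Step 1 — L * B * T = 185.1 * 29.2 * 10.6 = 57292.152 m^3
Step 2 — Cb = 40561.7 / 57292.152 ≈ 0.70798 (5 s.f.)

0.70798


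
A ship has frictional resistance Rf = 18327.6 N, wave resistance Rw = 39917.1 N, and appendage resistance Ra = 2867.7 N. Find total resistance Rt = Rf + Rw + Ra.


Formula: Rt = Rf + Rw + Ra
Substituting: Rt = 18327.6 + 39917.1 + 2867.7
Result: Rt = 61112.4 N

61112.4 N


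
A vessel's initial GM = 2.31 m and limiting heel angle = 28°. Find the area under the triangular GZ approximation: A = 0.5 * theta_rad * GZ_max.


Formula: GZ_max = GM * sin(theta); Area = 0.5 * theta_rad * GZ_max
Step 1 — GZ_max = 2.31 * sin(28°) = 2.31 * 0.469472 = 1.08448 m
Step 2 — theta_rad = 28 * pi/180 = 0.488692 rad
Step 3 — Area = 0.5 * 0.488692 * 1.08448 ≈ 0.26499 m·rad (5 s.f.)

0.26499 m·rad


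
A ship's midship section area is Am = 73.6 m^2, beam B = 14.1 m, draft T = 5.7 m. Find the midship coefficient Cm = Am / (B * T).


Formula: Cm = Am / (B * T)
Step 1 — B * T = 14.1 * 5.7 = 80.37 m^2
Step 2 — Cm = 73.6 / 80.37 ≈ 0.91576 (5 s.f.)

0.91576


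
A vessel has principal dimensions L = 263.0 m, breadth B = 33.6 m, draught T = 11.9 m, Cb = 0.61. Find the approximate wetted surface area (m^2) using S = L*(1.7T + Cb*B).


Formula: S = 1.7*L*T + V/T with V = Cb*L*B*T, i.e. S = L * (1.7*T + Cb*B)
Step 1 — 1.7*T = 1.7 * 11.9 = 20.23 m
Step 2 — Cb*B = 0.61 * 33.6 = 20.496 m
Step 3 — 1.7*T + Cb*B = 20.23 + 20.496 = 40.726 m
Step 4 — S = 263.0 * 40.726 ≈ 10711 m^2 (5 s.f.)

10711 m^2


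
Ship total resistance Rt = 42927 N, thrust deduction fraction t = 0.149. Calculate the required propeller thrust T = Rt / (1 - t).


Formula: T = Rt / (1 - t)
Step 1 — (1 - t) = 1 - 0.149 = 0.851
Step 2 — T = 42927 / 0.851 ≈ 50443 N (5 s.f.)

50443 N


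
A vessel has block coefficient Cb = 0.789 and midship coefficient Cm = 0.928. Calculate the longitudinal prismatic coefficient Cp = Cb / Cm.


Formula: Cp = Cb / Cm
Substituting: Cp = 0.789 / 0.928
Result: Cp ≈ 0.85022 (5 s.f.)

0.85022


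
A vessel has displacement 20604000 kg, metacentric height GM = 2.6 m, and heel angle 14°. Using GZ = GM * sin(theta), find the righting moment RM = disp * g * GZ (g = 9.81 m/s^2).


Formula: GZ = GM * sin(theta); RM = disp * g * GZ
Step 1 — GZ = 2.6 * sin(14°) = 2.6 * 0.241922 = 0.628997 m
Step 2 — RM = 20604000 * 9.81 * 0.628997 ≈ 127140000 N·m (5 s.f.)

127140000 N·m


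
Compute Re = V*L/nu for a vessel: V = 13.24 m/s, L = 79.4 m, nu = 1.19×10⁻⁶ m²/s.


Formula: Re = V * L / nu
Step 1 — V * L = 13.24 * 79.4 = 1051.256 m^2/s
Step 2 — Re = 1051.256 / 1.19e-6 = 8.83e+08

8.83e+08


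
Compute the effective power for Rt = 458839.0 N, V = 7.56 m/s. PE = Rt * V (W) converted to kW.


Formula: PE = Rt * V / 1000 (kW)
Step 1 — PE (W) = 458839.0 * 7.56 = 3468822.84 W
Step 2 — PE (kW) = 3468822.84 / 1000 ≈ 3468.8 kW (5 s.f.)

3468.8 kW


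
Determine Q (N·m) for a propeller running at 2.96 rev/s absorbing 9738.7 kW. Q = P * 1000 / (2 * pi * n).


Formula: Q = P_W / (2 * pi * n)
Step 1 — P_W = 9738.7 kW * 1000 = 9738700.0 W
Step 2 — 2 * pi * n = 2 * pi * 2.96 = 18.598229
Step 3 — Q = 9738700.0 / 18.598229 ≈ 523640 N·m (5 s.f.)

523640 N·m


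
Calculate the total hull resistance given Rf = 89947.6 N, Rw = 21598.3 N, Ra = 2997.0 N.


Formula: Rt = Rf + Rw + Ra
Substituting: Rt = 89947.6 + 21598.3 + 2997.0
Result: Rt = 114542.9 N

114542.9 N


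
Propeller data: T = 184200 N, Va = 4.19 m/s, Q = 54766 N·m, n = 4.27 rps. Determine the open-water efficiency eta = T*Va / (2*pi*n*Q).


Formula: eta = T * Va / (2 * pi * n * Q)
Step 1 — numerator = T * Va = 184200 * 4.19 = 771798.0
Step 2 — 2 * pi * n = 2 * pi * 4.27 = 26.829201
Step 3 — denominator = 26.829201 * 54766 = 1469328.02
Step 4 — eta = 771798.0 / 1469328.02 ≈ 0.52527 (5 s.f.)

0.52527


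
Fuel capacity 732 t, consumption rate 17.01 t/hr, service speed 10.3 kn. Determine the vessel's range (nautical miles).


Formula: endurance = fuel / rate; range = endurance * speed
Step 1 — endurance = 732 / 17.01 = 43.0335 hours
Step 2 — range = 43.0335 * 10.3 ≈ 443.25 nautical miles (5 s.f.)

443.25 NM


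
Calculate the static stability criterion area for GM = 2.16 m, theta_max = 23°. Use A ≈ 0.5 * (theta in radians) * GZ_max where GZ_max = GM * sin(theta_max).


Formula: GZ_max = GM * sin(theta); Area = 0.5 * theta_rad * GZ_max
Step 1 — GZ_max = 2.16 * sin(23°) = 2.16 * 0.390731 = 0.843979 m
Step 2 — theta_rad = 23 * pi/180 = 0.401426 rad
Step 3 — Area = 0.5 * 0.401426 * 0.843979 ≈ 0.16940 m·rad (5 s.f.)

0.16940 m·rad


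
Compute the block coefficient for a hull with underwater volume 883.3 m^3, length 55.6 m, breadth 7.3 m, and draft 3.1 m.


Formula: Cb = V / (L * B * T)
Step 1 — L * B * T = 55.6 * 7.3 * 3.1 = 1258.228 m^3
Step 2 — Cb = 883.3 / 1258.228 ≈ 0.70202 (5 s.f.)

0.70202


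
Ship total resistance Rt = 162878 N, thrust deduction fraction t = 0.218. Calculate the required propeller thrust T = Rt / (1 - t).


Formula: T = Rt / (1 - t)
Step 1 — (1 - t) = 1 - 0.218 = 0.782
Step 2 — T = 162878 / 0.782 ≈ 208280 N (5 s.f.)

208280 N


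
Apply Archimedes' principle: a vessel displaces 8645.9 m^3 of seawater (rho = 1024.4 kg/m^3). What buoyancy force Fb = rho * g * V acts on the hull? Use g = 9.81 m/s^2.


Formula: Fb = rho * g * V
Substituting: Fb = 1024.4 * 9.81 * 8645.9
Intermediate: 1024.4 * 9.81 = 10049.364
Result: Fb = 10049.364 * 8645.9 ≈ 86886000 N (5 s.f.)

86886000 N


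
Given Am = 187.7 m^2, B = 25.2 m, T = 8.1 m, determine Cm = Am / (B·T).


Formula: Cm = Am / (B * T)
Step 1 — B * T = 25.2 * 8.1 = 204.12 m^2
Step 2 — Cm = 187.7 / 204.12 ≈ 0.91956 (5 s.f.)

0.91956


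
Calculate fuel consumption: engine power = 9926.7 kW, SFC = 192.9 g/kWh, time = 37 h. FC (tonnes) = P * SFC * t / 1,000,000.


Formula: FC (tonnes) = P * SFC * t / 1,000,000
Step 1 — P * SFC * t = 9926.7 * 192.9 * 37 = 70849835.91 g
Step 2 — FC (tonnes) = 70849835.91 / 1,000,000 ≈ 70.850 tonnes (5 s.f.)

70.850 tonnes


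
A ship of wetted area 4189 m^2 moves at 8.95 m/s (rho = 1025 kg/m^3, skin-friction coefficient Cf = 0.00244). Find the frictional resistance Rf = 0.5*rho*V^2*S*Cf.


Formula: Rf = 0.5 * rho * V^2 * S * Cf
Step 1 — V^2 = 8.95^2 = 80.1025
Step 2 — 0.5 * rho * V^2 = 0.5 * 1025 * 80.1025 = 41052.53125
Step 3 — Rf = 41052.53125 * 4189 * 0.00244 ≈ 419600 N (5 s.f.)

419600 N


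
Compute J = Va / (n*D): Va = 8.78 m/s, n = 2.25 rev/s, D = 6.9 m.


Formula: J = Va / (n * D)
Step 1 — n * D = 2.25 * 6.9 = 15.525
Step 2 — J = 8.78 / 15.525 ≈ 0.56554 (5 s.f.)

0.56554


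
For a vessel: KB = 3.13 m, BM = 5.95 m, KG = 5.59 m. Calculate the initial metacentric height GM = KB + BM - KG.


Formula: GM = KB + BM - KG
Step 1 — KM = KB + BM = 3.13 + 5.95 = 9.08 m
Step 2 — GM = KM - KG = 9.08 - 5.59 = 3.49 m

3.49 m


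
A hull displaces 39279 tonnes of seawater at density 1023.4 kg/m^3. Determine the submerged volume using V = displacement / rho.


Formula: V = mass / rho
Step 1 — convert tonnes to kg: 39279 t * 1000 = 39279000 kg
Step 2 — V = 39279000 / 1023.4 ≈ 38381 m^3 (5 s.f.)

38381 m^3


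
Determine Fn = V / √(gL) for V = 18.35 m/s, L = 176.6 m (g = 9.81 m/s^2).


Formula: Fn = V / sqrt(g * L)
Step 1 — g * L = 9.81 * 176.6 = 1732.446
Step 2 — sqrt(g * L) = sqrt(1732.446) = 41.622662
Step 3 — Fn = 18.35 / 41.622662 ≈ 0.44087 (5 s.f.)

0.44087


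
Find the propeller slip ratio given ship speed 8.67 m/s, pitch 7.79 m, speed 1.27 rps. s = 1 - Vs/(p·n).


Formula: s = 1 - Vs / (p * n)
Step 1 — p * n = 7.79 * 1.27 = 9.8933
Step 2 — Vs / (p*n) = 8.67 / 9.8933 = 0.876351 (6 d.p.)
Step 3 — s = 1 - 0.876351 = 0.123649

0.123649


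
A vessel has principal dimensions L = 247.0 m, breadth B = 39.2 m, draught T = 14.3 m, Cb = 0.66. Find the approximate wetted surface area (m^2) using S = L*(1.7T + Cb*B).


Formula: S = 1.7*L*T + V/T with V = Cb*L*B*T, i.e. S = L * (1.7*T + Cb*B)
Step 1 — 1.7*T = 1.7 * 14.3 = 24.31 m
Step 2 — Cb*B = 0.66 * 39.2 = 25.872 m
Step 3 — 1.7*T + Cb*B = 24.31 + 25.872 = 50.182 m
Step 4 — S = 247.0 * 50.182 ≈ 12395 m^2 (5 s.f.)

12395 m^2


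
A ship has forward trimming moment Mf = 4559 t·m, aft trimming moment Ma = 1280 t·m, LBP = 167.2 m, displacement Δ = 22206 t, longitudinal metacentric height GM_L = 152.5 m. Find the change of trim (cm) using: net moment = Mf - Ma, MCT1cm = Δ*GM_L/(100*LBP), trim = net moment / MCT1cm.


Formula: net trimming moment = Mf - Ma; MCT1cm = Δ*GM_L/(100*LBP); trim = net moment / MCT1cm
Step 1 — net trimming moment = 4559 - 1280 = 3279 t·m
Step 2 — MCT1cm = 22206 * 152.5 / (100 * 167.2) = 202.5368 t·m/cm
Step 3 — trim = 3279 / 202.5368 ≈ 16.190 cm (5 s.f.)

16.190 cm


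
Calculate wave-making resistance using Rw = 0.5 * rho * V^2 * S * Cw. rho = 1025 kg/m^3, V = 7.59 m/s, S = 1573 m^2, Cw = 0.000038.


Formula: Rw = 0.5 * rho * V^2 * S * Cw
Step 1 — V^2 = 7.59^2 = 57.6081
Step 2 — 0.5 * rho * V^2 = 0.5 * 1025 * 57.6081 = 29524.15125
Step 3 — Rw = 29524.15125 * 1573 * 0.000038 ≈ 1764.8 N (5 s.f.)

1764.8 N


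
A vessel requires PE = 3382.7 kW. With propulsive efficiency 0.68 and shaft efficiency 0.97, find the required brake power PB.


Formula: PB = PE / (eta_D * eta_S)
Step 1 — combined efficiency = eta_D * eta_S = 0.68 * 0.97 = 0.6596
Step 2 — PB = 3382.7 / 0.6596 ≈ 5128.4 kW (5 s.f.)

5128.4 kW


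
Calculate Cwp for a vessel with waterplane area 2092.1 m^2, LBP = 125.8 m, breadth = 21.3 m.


Formula: Cwp = Aw / (L * B)
Step 1 — L * B = 125.8 * 21.3 = 2679.54 m^2
Step 2 — Cwp = 2092.1 / 2679.54 ≈ 0.78077 (5 s.f.)

0.78077


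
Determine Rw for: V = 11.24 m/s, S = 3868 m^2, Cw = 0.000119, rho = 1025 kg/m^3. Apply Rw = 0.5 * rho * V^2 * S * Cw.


Formula: Rw = 0.5 * rho * V^2 * S * Cw
Step 1 — V^2 = 11.24^2 = 126.3376
Step 2 — 0.5 * rho * V^2 = 0.5 * 1025 * 126.3376 = 64748.02
Step 3 — Rw = 64748.02 * 3868 * 0.000119 ≈ 29803 N (5 s.f.)

29803 N


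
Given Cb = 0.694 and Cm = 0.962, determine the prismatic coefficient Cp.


Formula: Cp = Cb / Cm
Substituting: Cp = 0.694 / 0.962
Result: Cp ≈ 0.72141 (5 s.f.)

0.72141


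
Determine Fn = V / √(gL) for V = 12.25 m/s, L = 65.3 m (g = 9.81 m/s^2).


Formula: Fn = V / sqrt(g * L)
Step 1 — g * L = 9.81 * 65.3 = 640.593
Step 2 — sqrt(g * L) = sqrt(640.593) = 25.309939
Step 3 — Fn = 12.25 / 25.309939 ≈ 0.48400 (5 s.f.)

0.48400


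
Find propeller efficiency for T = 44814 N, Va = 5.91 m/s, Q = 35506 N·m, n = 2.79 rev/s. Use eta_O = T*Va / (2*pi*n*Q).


Formula: eta = T * Va / (2 * pi * n * Q)
Step 1 — numerator = T * Va = 44814 * 5.91 = 264850.74
Step 2 — 2 * pi * n = 2 * pi * 2.79 = 17.530087
Step 3 — denominator = 17.530087 * 35506 = 622423.27
Step 4 — eta = 264850.74 / 622423.27 ≈ 0.42552 (5 s.f.)

0.42552


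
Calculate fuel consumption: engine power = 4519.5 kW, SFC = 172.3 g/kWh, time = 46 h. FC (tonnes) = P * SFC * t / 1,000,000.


Formula: FC (tonnes) = P * SFC * t / 1,000,000
Step 1 — P * SFC * t = 4519.5 * 172.3 * 46 = 35820653.1 g
Step 2 — FC (tonnes) = 35820653.1 / 1,000,000 ≈ 35.821 tonnes (5 s.f.)

35.821 tonnes


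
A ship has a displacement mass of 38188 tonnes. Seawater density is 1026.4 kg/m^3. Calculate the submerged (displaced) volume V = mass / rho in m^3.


Formula: V = mass / rho
Step 1 — convert tonnes to kg: 38188 t * 1000 = 38188000 kg
Step 2 — V = 38188000 / 1026.4 ≈ 37206 m^3 (5 s.f.)

37206 m^3


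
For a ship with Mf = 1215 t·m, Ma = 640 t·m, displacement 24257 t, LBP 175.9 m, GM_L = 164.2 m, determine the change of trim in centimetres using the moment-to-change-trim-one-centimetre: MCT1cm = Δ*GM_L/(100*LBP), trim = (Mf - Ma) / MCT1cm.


Formula: net trimming moment = Mf - Ma; MCT1cm = Δ*GM_L/(100*LBP); trim = net moment / MCT1cm
Step 1 — net trimming moment = 1215 - 640 = 575 t·m
Step 2 — MCT1cm = 24257 * 164.2 / (100 * 175.9) = 226.4354 t·m/cm
Step 3 — trim = 575 / 226.4354 ≈ 2.5394 cm (5 s.f.)

2.5394 cm


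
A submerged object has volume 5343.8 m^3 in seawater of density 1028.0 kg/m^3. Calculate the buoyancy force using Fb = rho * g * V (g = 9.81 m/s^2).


Formula: Fb = rho * g * V
Substituting: Fb = 1028.0 * 9.81 * 5343.8
Intermediate: 1028.0 * 9.81 = 10084.68
Result: Fb = 10084.68 * 5343.8 ≈ 53891000 N (5 s.f.)

53891000 N


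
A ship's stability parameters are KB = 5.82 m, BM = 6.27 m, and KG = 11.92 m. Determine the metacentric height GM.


Formula: GM = KB + BM - KG
Step 1 — KM = KB + BM = 5.82 + 6.27 = 12.09 m
Step 2 — GM = KM - KG = 12.09 - 11.92 = 0.17 m

0.17 m


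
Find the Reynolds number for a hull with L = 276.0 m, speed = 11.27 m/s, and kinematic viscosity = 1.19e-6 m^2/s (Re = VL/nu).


Formula: Re = V * L / nu
Step 1 — V * L = 11.27 * 276.0 = 3110.52 m^2/s
Step 2 — Re = 3110.52 / 1.19e-6 = 2.61e+09

2.61e+09


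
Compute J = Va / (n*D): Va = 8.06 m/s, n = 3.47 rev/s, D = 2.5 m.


Formula: J = Va / (n * D)
Step 1 — n * D = 3.47 * 2.5 = 8.675
Step 2 — J = 8.06 / 8.675 ≈ 0.92911 (5 s.f.)

0.92911


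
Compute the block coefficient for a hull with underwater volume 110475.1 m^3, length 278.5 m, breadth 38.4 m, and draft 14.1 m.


Formula: Cb = V / (L * B * T)
Step 1 — L * B * T = 278.5 * 38.4 * 14.1 = 150791.04 m^3
Step 2 — Cb = 110475.1 / 150791.04 ≈ 0.73264 (5 s.f.)

0.73264


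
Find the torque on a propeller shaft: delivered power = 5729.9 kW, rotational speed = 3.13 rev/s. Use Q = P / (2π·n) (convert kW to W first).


Formula: Q = P_W / (2 * pi * n)
Step 1 — P_W = 5729.9 kW * 1000 = 5729900.0 W
Step 2 — 2 * pi * n = 2 * pi * 3.13 = 19.66637
Step 3 — Q = 5729900.0 / 19.66637 ≈ 291360 N·m (5 s.f.)

291360 N·m


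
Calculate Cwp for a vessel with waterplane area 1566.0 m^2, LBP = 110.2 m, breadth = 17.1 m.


Formula: Cwp = Aw / (L * B)
Step 1 — L * B = 110.2 * 17.1 = 1884.42 m^2
Step 2 — Cwp = 1566.0 / 1884.42 ≈ 0.83102 (5 s.f.)

0.83102


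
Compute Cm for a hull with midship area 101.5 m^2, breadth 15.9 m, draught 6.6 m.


Formula: Cm = Am / (B * T)
Step 1 — B * T = 15.9 * 6.6 = 104.94 m^2
Step 2 — Cm = 101.5 / 104.94 ≈ 0.96722 (5 s.f.)

0.96722


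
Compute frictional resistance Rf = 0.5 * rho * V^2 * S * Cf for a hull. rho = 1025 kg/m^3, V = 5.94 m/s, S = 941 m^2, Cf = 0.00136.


Formula: Rf = 0.5 * rho * V^2 * S * Cf
Step 1 — V^2 = 5.94^2 = 35.2836
Step 2 — 0.5 * rho * V^2 = 0.5 * 1025 * 35.2836 = 18082.845
Step 3 — Rf = 18082.845 * 941 * 0.00136 ≈ 23142 N (5 s.f.)

23142 N


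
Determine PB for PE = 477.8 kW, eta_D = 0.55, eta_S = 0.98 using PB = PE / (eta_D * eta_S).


Formula: PB = PE / (eta_D * eta_S)
Step 1 — combined efficiency = eta_D * eta_S = 0.55 * 0.98 = 0.539
Step 2 — PB = 477.8 / 0.539 ≈ 886.46 kW (5 s.f.)

886.46 kW


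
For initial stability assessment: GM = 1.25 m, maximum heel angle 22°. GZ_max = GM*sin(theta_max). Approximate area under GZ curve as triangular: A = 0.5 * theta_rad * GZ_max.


Formula: GZ_max = GM * sin(theta); Area = 0.5 * theta_rad * GZ_max
Step 1 — GZ_max = 1.25 * sin(22°) = 1.25 * 0.374607 = 0.468259 m
Step 2 — theta_rad = 22 * pi/180 = 0.383972 rad
Step 3 — Area = 0.5 * 0.383972 * 0.468259 ≈ 0.089899 m·rad (5 s.f.)

0.089899 m·rad


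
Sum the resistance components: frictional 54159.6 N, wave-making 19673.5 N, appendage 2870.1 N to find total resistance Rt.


Formula: Rt = Rf + Rw + Ra
Substituting: Rt = 54159.6 + 19673.5 + 2870.1
Result: Rt = 76703.2 N

76703.2 N


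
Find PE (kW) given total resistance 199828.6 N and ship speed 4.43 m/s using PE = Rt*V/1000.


Formula: PE = Rt * V / 1000 (kW)
Step 1 — PE (W) = 199828.6 * 4.43 = 885240.698 W
Step 2 — PE (kW) = 885240.698 / 1000 ≈ 885.24 kW (5 s.f.)

885.24 kW


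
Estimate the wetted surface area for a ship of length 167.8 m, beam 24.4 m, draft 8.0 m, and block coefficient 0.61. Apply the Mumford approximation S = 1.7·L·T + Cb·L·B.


Formula: S = 1.7*L*T + V/T with V = Cb*L*B*T, i.e. S = L * (1.7*T + Cb*B)
Step 1 — 1.7*T = 1.7 * 8.0 = 13.6 m
Step 2 — Cb*B = 0.61 * 24.4 = 14.884 m
Step 3 — 1.7*T + Cb*B = 13.6 + 14.884 = 28.484 m
Step 4 — S = 167.8 * 28.484 ≈ 4779.6 m^2 (5 s.f.)

4779.6 m^2


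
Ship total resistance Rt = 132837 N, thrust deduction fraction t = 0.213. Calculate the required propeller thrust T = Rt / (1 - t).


Formula: T = Rt / (1 - t)
Step 1 — (1 - t) = 1 - 0.213 = 0.787
Step 2 — T = 132837 / 0.787 ≈ 168790 N (5 s.f.)

168790 N


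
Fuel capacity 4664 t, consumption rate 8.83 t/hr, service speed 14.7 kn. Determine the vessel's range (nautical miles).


Formula: endurance = fuel / rate; range = endurance * speed
Step 1 — endurance = 4664 / 8.83 = 528.1993 hours
Step 2 — range = 528.1993 * 14.7 ≈ 7764.5 nautical miles (5 s.f.)

7764.5 NM


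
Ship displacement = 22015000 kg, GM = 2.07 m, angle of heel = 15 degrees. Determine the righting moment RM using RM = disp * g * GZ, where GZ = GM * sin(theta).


Formula: GZ = GM * sin(theta); RM = disp * g * GZ
Step 1 — GZ = 2.07 * sin(15°) = 2.07 * 0.258819 = 0.535755 m
Step 2 — RM = 22015000 * 9.81 * 0.535755 ≈ 115710000 N·m (5 s.f.)

115710000 N·m


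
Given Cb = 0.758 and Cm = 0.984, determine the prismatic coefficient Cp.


Formula: Cp = Cb / Cm
Substituting: Cp = 0.758 / 0.984
Result: Cp ≈ 0.77033 (5 s.f.)

0.77033


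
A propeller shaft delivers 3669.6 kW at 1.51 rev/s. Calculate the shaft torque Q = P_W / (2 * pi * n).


Formula: Q = P_W / (2 * pi * n)
Step 1 — P_W = 3669.6 kW * 1000 = 3669600.0 W
Step 2 — 2 * pi * n = 2 * pi * 1.51 = 9.48761
Step 3 — Q = 3669600.0 / 9.48761 ≈ 386780 N·m (5 s.f.)

386780 N·m


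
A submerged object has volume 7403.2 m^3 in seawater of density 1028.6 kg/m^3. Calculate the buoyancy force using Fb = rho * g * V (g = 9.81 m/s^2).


Formula: Fb = rho * g * V
Substituting: Fb = 1028.6 * 9.81 * 7403.2
Intermediate: 1028.6 * 9.81 = 10090.566
Result: Fb = 10090.566 * 7403.2 ≈ 74702000 N (5 s.f.)

74702000 N


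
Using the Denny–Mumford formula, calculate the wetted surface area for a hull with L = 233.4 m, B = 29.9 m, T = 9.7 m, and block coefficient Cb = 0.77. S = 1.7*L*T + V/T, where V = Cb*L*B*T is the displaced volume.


Formula: S = 1.7*L*T + V/T with V = Cb*L*B*T, i.e. S = L * (1.7*T + Cb*B)
Step 1 — 1.7*T = 1.7 * 9.7 = 16.49 m
Step 2 — Cb*B = 0.77 * 29.9 = 23.023 m
Step 3 — 1.7*T + Cb*B = 16.49 + 23.023 = 39.513 m
Step 4 — S = 233.4 * 39.513 ≈ 9222.3 m^2 (5 s.f.)

9222.3 m^2


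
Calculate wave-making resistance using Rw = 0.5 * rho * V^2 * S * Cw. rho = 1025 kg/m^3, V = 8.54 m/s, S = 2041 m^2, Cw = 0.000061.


Formula: Rw = 0.5 * rho * V^2 * S * Cw
Step 1 — V^2 = 8.54^2 = 72.9316
Step 2 — 0.5 * rho * V^2 = 0.5 * 1025 * 72.9316 = 37377.445
Step 3 — Rw = 37377.445 * 2041 * 0.000061 ≈ 4653.5 N (5 s.f.)

4653.5 N


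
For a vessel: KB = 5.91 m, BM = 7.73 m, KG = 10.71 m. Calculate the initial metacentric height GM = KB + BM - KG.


Formula: GM = KB + BM - KG
Step 1 — KM = KB + BM = 5.91 + 7.73 = 13.64 m
Step 2 — GM = KM - KG = 13.64 - 10.71 = 2.93 m

2.93 m


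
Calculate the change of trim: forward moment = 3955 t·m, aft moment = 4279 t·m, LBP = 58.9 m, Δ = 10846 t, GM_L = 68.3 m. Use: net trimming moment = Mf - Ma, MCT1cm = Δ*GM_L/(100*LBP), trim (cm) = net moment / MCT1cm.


Formula: net trimming moment = Mf - Ma; MCT1cm = Δ*GM_L/(100*LBP); trim = net moment / MCT1cm
Step 1 — net trimming moment = 3955 - 4279 = -324 t·m
Step 2 — MCT1cm = 10846 * 68.3 / (100 * 58.9) = 125.7694 t·m/cm
Step 3 — trim = -324 / 125.7694 ≈ -2.5761 cm (5 s.f.)

-2.5761 cm


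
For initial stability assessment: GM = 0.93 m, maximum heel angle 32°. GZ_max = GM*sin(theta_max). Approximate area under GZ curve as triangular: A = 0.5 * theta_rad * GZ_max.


Formula: GZ_max = GM * sin(theta); Area = 0.5 * theta_rad * GZ_max
Step 1 — GZ_max = 0.93 * sin(32°) = 0.93 * 0.529919 = 0.492825 m
Step 2 — theta_rad = 32 * pi/180 = 0.558505 rad
Step 3 — Area = 0.5 * 0.558505 * 0.492825 ≈ 0.13762 m·rad (5 s.f.)

0.13762 m·rad


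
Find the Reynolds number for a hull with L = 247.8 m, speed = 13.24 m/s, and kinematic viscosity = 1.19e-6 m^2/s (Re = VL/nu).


Formula: Re = V * L / nu
Step 1 — V * L = 13.24 * 247.8 = 3280.872 m^2/s
Step 2 — Re = 3280.872 / 1.19e-6 = 2.76e+09

2.76e+09


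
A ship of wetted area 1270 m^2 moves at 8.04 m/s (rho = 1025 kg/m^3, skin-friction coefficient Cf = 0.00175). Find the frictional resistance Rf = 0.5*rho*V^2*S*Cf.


Formula: Rf = 0.5 * rho * V^2 * S * Cf
Step 1 — V^2 = 8.04^2 = 64.6416
Step 2 — 0.5 * rho * V^2 = 0.5 * 1025 * 64.6416 = 33128.82
Step 3 — Rf = 33128.82 * 1270 * 0.00175 ≈ 73629 N (5 s.f.)

73629 N


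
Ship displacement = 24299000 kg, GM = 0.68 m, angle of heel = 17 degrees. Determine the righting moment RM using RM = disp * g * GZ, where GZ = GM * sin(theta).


Formula: GZ = GM * sin(theta); RM = disp * g * GZ
Step 1 — GZ = 0.68 * sin(17°) = 0.68 * 0.292372 = 0.198813 m
Step 2 — RM = 24299000 * 9.81 * 0.198813 ≈ 47392000 N·m (5 s.f.)

47392000 N·m


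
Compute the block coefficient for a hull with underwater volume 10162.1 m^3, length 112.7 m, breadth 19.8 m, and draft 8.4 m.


Formula: Cb = V / (L * B * T)
Step 1 — L * B * T = 112.7 * 19.8 * 8.4 = 18744.264 m^3
Step 2 — Cb = 10162.1 / 18744.264 ≈ 0.54214 (5 s.f.)

0.54214


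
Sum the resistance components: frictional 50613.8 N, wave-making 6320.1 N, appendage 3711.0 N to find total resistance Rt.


Formula: Rt = Rf + Rw + Ra
Substituting: Rt = 50613.8 + 6320.1 + 3711.0
Result: Rt = 60644.9 N

60644.9 N


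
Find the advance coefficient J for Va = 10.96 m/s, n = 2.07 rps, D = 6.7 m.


Formula: J = Va / (n * D)
Step 1 — n * D = 2.07 * 6.7 = 13.869
Step 2 — J = 10.96 / 13.869 ≈ 0.79025 (5 s.f.)

0.79025


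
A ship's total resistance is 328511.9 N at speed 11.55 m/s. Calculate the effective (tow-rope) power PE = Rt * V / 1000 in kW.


Formula: PE = Rt * V / 1000 (kW)
Step 1 — PE (W) = 328511.9 * 11.55 = 3794312.445 W
Step 2 — PE (kW) = 3794312.445 / 1000 ≈ 3794.3 kW (5 s.f.)

3794.3 kW


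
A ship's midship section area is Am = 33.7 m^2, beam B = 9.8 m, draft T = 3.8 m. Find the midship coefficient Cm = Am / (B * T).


Formula: Cm = Am / (B * T)
Step 1 — B * T = 9.8 * 3.8 = 37.24 m^2
Step 2 — Cm = 33.7 / 37.24 ≈ 0.90494 (5 s.f.)

0.90494


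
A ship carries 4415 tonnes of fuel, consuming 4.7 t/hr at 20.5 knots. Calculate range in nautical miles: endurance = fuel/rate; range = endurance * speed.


Formula: endurance = fuel / rate; range = endurance * speed
Step 1 — endurance = 4415 / 4.7 = 939.3617 hours
Step 2 — range = 939.3617 * 20.5 ≈ 19257 nautical miles (5 s.f.)

19257 NM


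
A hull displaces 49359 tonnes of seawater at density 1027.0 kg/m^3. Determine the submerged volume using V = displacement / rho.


Formula: V = mass / rho
Step 1 — convert tonnes to kg: 49359 t * 1000 = 49359000 kg
Step 2 — V = 49359000 / 1027.0 ≈ 48061 m^3 (5 s.f.)

48061 m^3


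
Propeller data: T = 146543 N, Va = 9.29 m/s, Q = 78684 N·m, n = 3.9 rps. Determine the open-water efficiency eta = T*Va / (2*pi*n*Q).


Formula: eta = T * Va / (2 * pi * n * Q)
Step 1 — numerator = T * Va = 146543 * 9.29 = 1361384.47
Step 2 — 2 * pi * n = 2 * pi * 3.9 = 24.504423
Step 3 — denominator = 24.504423 * 78684 = 1928106.02
Step 4 — eta = 1361384.47 / 1928106.02 ≈ 0.70607 (5 s.f.)

0.70607


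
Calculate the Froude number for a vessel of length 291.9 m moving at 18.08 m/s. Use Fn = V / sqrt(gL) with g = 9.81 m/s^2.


Formula: Fn = V / sqrt(g * L)
Step 1 — g * L = 9.81 * 291.9 = 2863.539
Step 2 — sqrt(g * L) = sqrt(2863.539) = 53.512045
Step 3 — Fn = 18.08 / 53.512045 ≈ 0.33787 (5 s.f.)

0.33787


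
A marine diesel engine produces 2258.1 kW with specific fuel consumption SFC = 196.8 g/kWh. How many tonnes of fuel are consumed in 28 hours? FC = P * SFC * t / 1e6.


Formula: FC (tonnes) = P * SFC * t / 1,000,000
Step 1 — P * SFC * t = 2258.1 * 196.8 * 28 = 12443034.24 g
Step 2 — FC (tonnes) = 12443034.24 / 1,000,000 ≈ 12.443 tonnes (5 s.f.)

12.443 tonnes


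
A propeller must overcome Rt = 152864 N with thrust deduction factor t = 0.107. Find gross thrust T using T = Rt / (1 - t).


Formula: T = Rt / (1 - t)
Step 1 — (1 - t) = 1 - 0.107 = 0.893
Step 2 — T = 152864 / 0.893 ≈ 171180 N (5 s.f.)

171180 N


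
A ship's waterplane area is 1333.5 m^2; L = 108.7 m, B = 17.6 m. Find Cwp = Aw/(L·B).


Formula: Cwp = Aw / (L * B)
Step 1 — L * B = 108.7 * 17.6 = 1913.12 m^2
Step 2 — Cwp = 1333.5 / 1913.12 ≈ 0.69703 (5 s.f.)

0.69703


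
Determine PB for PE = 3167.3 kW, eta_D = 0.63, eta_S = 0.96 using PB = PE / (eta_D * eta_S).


Formula: PB = PE / (eta_D * eta_S)
Step 1 — combined efficiency = eta_D * eta_S = 0.63 * 0.96 = 0.6048
Step 2 — PB = 3167.3 / 0.6048 ≈ 5236.9 kW (5 s.f.)

5236.9 kW


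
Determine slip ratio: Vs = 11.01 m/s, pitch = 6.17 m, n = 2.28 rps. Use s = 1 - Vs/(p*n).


Formula: s = 1 - Vs / (p * n)
Step 1 — p * n = 6.17 * 2.28 = 14.0676
Step 2 — Vs / (p*n) = 11.01 / 14.0676 = 0.782649 (6 d.p.)
Step 3 — s = 1 - 0.782649 = 0.217351

0.217351
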